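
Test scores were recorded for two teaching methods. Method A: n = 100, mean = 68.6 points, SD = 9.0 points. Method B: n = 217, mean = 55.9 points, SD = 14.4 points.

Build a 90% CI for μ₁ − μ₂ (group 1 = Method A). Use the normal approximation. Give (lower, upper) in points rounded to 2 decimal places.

(10.51, 14.89)

Per-group SEs: s₁/√n₁ = 9.0/√100 = 0.9000, s₂/√n₂ = 14.4/√217 = 0.9775.
Unpooled SE of the difference: √(0.81 + 0.95550625) = 1.3287.
Margin of error = z* · SE = 1.645 × 1.3287 = 2.1857.
x̄₁ − x̄₂ = 68.6 − 55.9 = 12.7000.
CI: 12.7000 ± 2.1857 = (10.51, 14.89).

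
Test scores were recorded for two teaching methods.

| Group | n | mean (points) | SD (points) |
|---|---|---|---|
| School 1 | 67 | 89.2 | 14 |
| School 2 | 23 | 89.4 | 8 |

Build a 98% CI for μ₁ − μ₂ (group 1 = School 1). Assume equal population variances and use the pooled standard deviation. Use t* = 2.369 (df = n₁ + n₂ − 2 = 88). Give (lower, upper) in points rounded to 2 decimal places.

s_p = √[((n₁−1)s₁² + (n₂−1)s₂²)/(n₁+n₂−2)] = √[(66·14² + 22·8²)/88] = 12.7671.
SE = 12.7671·√(1/67 + 1/23) = 3.0854.
With t* = 2.369, margin = 2.369 × 3.0854 = 7.3093.
x̄₁ − x̄₂ = 89.2 − 89.4 = -0.2000; interval -0.2000 ± 7.3093 = (-7.51, 7.11).

(-7.51, 7.11)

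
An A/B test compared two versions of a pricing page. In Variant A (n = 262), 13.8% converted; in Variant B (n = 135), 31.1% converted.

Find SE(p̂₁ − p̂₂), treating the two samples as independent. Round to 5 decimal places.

The two standard errors are √(0.1380×0.8620/262) = 0.02131 and √(0.3110×0.6890/135) = 0.03984.
Because the samples are independent, SE_diff = √(0.02131² + 0.03984²) = 0.04518.

0.04518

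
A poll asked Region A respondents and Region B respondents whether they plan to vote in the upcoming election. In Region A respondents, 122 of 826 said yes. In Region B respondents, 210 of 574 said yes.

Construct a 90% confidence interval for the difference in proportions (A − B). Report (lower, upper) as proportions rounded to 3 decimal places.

(-0.257, -0.179)

p̂₁ = 122/826 = 0.1477 and p̂₂ = 210/574 = 0.3659.
SE₁ = √(p̂₁(1−p̂₁)/n₁) = √(0.1477·0.8523/826) = 0.01235; SE₂ = √(0.3659·0.6341/574) = 0.02011.
Independent samples: SE of the difference = √(SE₁² + SE₂²) = √(0.0001525225 + 0.0004044121) = 0.02360.
z* for 90% confidence is 1.645, so the margin of error is 1.645 × 0.02360 = 0.03882.
Point estimate p̂₁ − p̂₂ = 0.1477 − 0.3659 = -0.2182.
-0.2182 ± 0.03882 → (-0.257, -0.179).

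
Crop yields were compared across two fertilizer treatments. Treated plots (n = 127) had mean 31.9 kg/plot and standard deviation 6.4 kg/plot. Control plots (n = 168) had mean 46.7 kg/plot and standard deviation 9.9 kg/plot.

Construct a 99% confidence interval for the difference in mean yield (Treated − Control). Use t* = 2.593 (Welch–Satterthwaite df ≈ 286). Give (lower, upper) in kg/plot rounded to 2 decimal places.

SE₁ = s₁/√n₁ = 6.4/√127 = 0.5679; SE₂ = 9.9/√168 = 0.7638.
Independent samples, unequal variances: SE_diff = √(SE₁² + SE₂²) = √(0.32251041 + 0.58339044) = 0.9518.
t* = 2.593, so margin of error = 2.593 × 0.9518 = 2.4680.
Difference in means = 31.9 − 46.7 = -14.8000.
-14.8000 ± 2.4680 → (-17.27, -12.33).

(-17.27, -12.33)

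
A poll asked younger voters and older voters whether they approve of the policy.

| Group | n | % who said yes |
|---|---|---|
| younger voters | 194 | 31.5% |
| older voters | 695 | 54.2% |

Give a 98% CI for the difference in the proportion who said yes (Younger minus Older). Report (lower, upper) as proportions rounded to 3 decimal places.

SE₁ = √(p̂₁(1−p̂₁)/n₁) = √(0.3150·0.6850/194) = 0.03335; SE₂ = √(0.5420·0.4580/695) = 0.01890.
Independent samples: SE of the difference = √(SE₁² + SE₂²) = √(0.0011122225 + 0.00035721) = 0.03833.
z* for 98% confidence is 2.326, so the margin of error is 2.326 × 0.03833 = 0.08916.
Point estimate p̂₁ − p̂₂ = 0.3150 − 0.5420 = -0.2270.
-0.2270 ± 0.08916 → (-0.316, -0.138).

(-0.316, -0.138)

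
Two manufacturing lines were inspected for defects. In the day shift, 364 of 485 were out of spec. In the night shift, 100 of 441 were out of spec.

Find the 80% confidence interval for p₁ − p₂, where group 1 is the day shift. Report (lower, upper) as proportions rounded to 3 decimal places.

First, p̂₁ = 364/485 = 0.7505; p̂₂ = 100/441 = 0.2268.
The two standard errors are √(0.7505×0.2495/485) = 0.01965 and √(0.2268×0.7732/441) = 0.01994.
Because the samples are independent, SE_diff = √(0.01965² + 0.01994²) = 0.02800.
Using z* = 1.282 for 80%, ME = 1.282 × 0.02800 = 0.03590.
p̂₁ − p̂₂ = 0.5237; interval 0.5237 ± 0.03590 gives (0.488, 0.560).

(0.488, 0.560)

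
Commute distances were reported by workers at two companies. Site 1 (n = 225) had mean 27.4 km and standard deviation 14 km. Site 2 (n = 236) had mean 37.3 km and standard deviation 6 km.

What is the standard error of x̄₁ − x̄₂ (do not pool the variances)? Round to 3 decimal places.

Per-group SEs: s₁/√n₁ = 14/√225 = 0.9333, s₂/√n₂ = 6/√236 = 0.3906.
Unpooled SE of the difference: √(0.87104889 + 0.15256836) = 1.0117.

1.012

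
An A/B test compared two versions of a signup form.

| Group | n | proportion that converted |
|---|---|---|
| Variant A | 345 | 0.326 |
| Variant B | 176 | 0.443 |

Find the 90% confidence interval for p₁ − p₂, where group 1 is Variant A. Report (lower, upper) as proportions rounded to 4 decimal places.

(-0.1913, -0.0427)

The two standard errors are √(0.3260×0.6740/345) = 0.02524 and √(0.4430×0.5570/176) = 0.03744.
Because the samples are independent, SE_diff = √(0.02524² + 0.03744²) = 0.04515.
Using z* = 1.645 for 90%, ME = 1.645 × 0.04515 = 0.07427.
p̂₁ − p̂₂ = -0.1170; interval -0.1170 ± 0.07427 gives (-0.1913, -0.0427).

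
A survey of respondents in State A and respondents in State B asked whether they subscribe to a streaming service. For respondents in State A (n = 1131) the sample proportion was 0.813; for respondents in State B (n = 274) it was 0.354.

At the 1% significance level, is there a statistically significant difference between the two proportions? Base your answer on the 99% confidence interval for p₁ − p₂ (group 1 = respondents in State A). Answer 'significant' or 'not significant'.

significant

Each SE is √(p̂(1−p̂)/n): √(0.8130·0.1870/1131) = 0.01159 and √(0.3540·0.6460/274) = 0.02889.
SE(p̂₁ − p̂₂) = √(SE₁² + SE₂²) = √(0.0001343281 + 0.0008346321) = 0.03113, since the two samples are independent.
At 99% confidence z* = 2.576; margin = 2.576 × 0.03113 = 0.08019.
The difference is 0.8130 − 0.3540 = 0.4590, so the interval is 0.4590 ± 0.08019 = (0.37881, 0.53919).
The interval (0.37881, 0.53919) does not contain 0, so the difference is significant.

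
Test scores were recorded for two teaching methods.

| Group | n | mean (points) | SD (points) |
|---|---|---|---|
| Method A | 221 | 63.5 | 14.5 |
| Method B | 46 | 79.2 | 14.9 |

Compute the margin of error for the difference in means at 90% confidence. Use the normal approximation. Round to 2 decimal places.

Standard errors of each mean: 14.5/√221 = 0.9754 and 14.9/√46 = 2.1969.
SE(x̄₁ − x̄₂) = √(0.9754² + 2.1969²) = 2.4037 for independent samples with unequal variances.
With z* = 1.645, the margin is 1.645 × 2.4037 = 3.9541.

3.95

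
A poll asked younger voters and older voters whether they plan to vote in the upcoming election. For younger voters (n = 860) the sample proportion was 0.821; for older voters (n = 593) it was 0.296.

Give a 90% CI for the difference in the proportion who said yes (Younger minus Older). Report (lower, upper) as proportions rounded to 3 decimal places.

(0.487, 0.563)

Each SE is √(p̂(1−p̂)/n): √(0.8210·0.1790/860) = 0.01307 and √(0.2960·0.7040/593) = 0.01875.
SE(p̂₁ − p̂₂) = √(SE₁² + SE₂²) = √(0.0001708249 + 0.0003515625) = 0.02286, since the two samples are independent.
At 90% confidence z* = 1.645; margin = 1.645 × 0.02286 = 0.03760.
The difference is 0.8210 − 0.2960 = 0.5250, so the interval is 0.5250 ± 0.03760 = (0.487, 0.563).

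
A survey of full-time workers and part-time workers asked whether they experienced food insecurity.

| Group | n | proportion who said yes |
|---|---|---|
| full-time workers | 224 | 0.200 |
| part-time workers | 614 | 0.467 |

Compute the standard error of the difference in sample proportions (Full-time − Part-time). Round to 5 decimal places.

Each SE is √(p̂(1−p̂)/n): √(0.2000·0.8000/224) = 0.02673 and √(0.4670·0.5330/614) = 0.02013.
SE(p̂₁ − p̂₂) = √(SE₁² + SE₂²) = √(0.0007144929 + 0.0004052169) = 0.03346, since the two samples are independent.

0.03346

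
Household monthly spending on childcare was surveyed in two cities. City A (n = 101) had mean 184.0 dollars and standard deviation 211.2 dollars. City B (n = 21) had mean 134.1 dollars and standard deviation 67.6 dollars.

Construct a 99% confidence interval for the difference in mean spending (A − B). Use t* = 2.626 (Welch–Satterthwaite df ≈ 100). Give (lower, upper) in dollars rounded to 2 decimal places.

(-17.52, 117.32)

Per-group SEs: s₁/√n₁ = 211.2/√101 = 21.0152, s₂/√n₂ = 67.6/√21 = 14.7515.
Unpooled SE of the difference: √(441.63863104 + 217.60675225) = 25.6758.
Margin of error = t* · SE = 2.626 × 25.6758 = 67.4247.
x̄₁ − x̄₂ = 184.0 − 134.1 = 49.9000.
CI: 49.9000 ± 67.4247 = (-17.52, 117.32).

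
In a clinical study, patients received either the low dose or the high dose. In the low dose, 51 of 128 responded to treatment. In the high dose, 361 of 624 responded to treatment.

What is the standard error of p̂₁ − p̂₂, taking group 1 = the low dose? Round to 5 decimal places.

0.04757

Sample proportions: 51/128 = 0.3984, 361/624 = 0.5785.
Each SE is √(p̂(1−p̂)/n): √(0.3984·0.6016/128) = 0.04327 and √(0.5785·0.4215/624) = 0.01977.
SE(p̂₁ − p̂₂) = √(SE₁² + SE₂²) = √(0.0018722929 + 0.0003908529) = 0.04757, since the two samples are independent.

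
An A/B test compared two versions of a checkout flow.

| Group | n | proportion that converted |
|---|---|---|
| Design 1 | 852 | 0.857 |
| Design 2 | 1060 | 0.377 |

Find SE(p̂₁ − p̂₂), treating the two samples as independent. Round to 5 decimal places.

0.01912

SE₁ = √(p̂₁(1−p̂₁)/n₁) = √(0.8570·0.1430/852) = 0.01199; SE₂ = √(0.3770·0.6230/1060) = 0.01489.
Independent samples: SE of the difference = √(SE₁² + SE₂²) = √(0.0001437601 + 0.0002217121) = 0.01912.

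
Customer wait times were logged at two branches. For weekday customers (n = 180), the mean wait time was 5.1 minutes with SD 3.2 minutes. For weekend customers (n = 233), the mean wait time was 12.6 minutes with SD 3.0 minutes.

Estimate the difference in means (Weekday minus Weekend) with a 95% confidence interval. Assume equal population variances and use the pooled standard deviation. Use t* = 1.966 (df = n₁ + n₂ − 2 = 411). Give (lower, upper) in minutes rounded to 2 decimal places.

s_p = √[((n₁−1)s₁² + (n₂−1)s₂²)/(n₁+n₂−2)] = √[(179·3.2² + 232·3.0²)/411] = 3.0887.
SE = 3.0887·√(1/180 + 1/233) = 0.3065.
With t* = 1.966, margin = 1.966 × 0.3065 = 0.6026.
x̄₁ − x̄₂ = 5.1 − 12.6 = -7.5000; interval -7.5000 ± 0.6026 = (-8.10, -6.90).

(-8.10, -6.90)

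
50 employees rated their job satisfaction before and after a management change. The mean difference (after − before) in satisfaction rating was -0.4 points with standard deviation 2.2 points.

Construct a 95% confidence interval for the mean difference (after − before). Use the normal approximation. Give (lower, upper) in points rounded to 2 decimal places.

This is a matched-pairs design, so SE = s_d/√n = 2.2/√50 = 0.3111.
Margin = 1.960 × 0.3111 = 0.6098; the interval is -0.4 ± 0.6098 = (-1.01, 0.21).

(-1.01, 0.21)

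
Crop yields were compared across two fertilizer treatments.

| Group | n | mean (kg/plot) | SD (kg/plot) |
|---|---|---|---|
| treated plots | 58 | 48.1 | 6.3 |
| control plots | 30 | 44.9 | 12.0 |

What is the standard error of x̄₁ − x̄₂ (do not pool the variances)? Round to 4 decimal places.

Standard errors of each mean: 6.3/√58 = 0.8272 and 12.0/√30 = 2.1909.
SE(x̄₁ − x̄₂) = √(0.8272² + 2.1909²) = 2.3419 for independent samples with unequal variances.

2.3419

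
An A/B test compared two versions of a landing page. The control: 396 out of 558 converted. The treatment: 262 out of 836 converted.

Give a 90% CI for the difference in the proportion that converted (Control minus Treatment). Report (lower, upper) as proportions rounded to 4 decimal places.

(0.3551, 0.4375)

p̂₁ = 396/558 = 0.7097 and p̂₂ = 262/836 = 0.3134.
SE₁ = √(p̂₁(1−p̂₁)/n₁) = √(0.7097·0.2903/558) = 0.01922; SE₂ = √(0.3134·0.6866/836) = 0.01604.
Independent samples: SE of the difference = √(SE₁² + SE₂²) = √(0.0003694084 + 0.0002572816) = 0.02503.
z* for 90% confidence is 1.645, so the margin of error is 1.645 × 0.02503 = 0.04117.
Point estimate p̂₁ − p̂₂ = 0.7097 − 0.3134 = 0.3963.
0.3963 ± 0.04117 → (0.3551, 0.4375).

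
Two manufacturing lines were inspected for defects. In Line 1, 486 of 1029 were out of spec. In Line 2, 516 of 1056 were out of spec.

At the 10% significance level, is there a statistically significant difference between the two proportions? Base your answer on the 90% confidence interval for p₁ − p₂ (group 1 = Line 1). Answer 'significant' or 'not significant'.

not significant

p̂₁ = 486/1029 = 0.4723 and p̂₂ = 516/1056 = 0.4886.
SE₁ = √(p̂₁(1−p̂₁)/n₁) = √(0.4723·0.5277/1029) = 0.01556; SE₂ = √(0.4886·0.5114/1056) = 0.01538.
Independent samples: SE of the difference = √(SE₁² + SE₂²) = √(0.0002421136 + 0.0002365444) = 0.02188.
z* for 90% confidence is 1.645, so the margin of error is 1.645 × 0.02188 = 0.03599.
Point estimate p̂₁ − p̂₂ = 0.4723 − 0.4886 = -0.0163.
-0.0163 ± 0.03599 → (-0.05229, 0.01969).
The interval (-0.05229, 0.01969) contains 0, so the difference is not significant.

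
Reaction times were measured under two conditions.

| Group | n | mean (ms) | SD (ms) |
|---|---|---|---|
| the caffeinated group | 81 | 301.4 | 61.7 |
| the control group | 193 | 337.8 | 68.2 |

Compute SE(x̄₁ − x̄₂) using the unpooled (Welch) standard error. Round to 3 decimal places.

8.432

Per-group SEs: s₁/√n₁ = 61.7/√81 = 6.8556, s₂/√n₂ = 68.2/√193 = 4.9091.
Unpooled SE of the difference: √(46.99925136 + 24.09926281) = 8.4320.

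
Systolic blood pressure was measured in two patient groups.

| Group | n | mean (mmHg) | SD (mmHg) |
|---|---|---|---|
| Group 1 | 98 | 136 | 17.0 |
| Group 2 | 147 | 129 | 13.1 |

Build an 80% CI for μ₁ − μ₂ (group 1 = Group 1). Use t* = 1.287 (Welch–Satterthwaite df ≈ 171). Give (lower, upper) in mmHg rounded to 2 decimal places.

(4.39, 9.61)

Per-group SEs: s₁/√n₁ = 17.0/√98 = 1.7173, s₂/√n₂ = 13.1/√147 = 1.0805.
Unpooled SE of the difference: √(2.94911929 + 1.16748025) = 2.0289.
Margin of error = t* · SE = 1.287 × 2.0289 = 2.6112.
x̄₁ − x̄₂ = 136 − 129 = 7.0000.
CI: 7.0000 ± 2.6112 = (4.39, 9.61).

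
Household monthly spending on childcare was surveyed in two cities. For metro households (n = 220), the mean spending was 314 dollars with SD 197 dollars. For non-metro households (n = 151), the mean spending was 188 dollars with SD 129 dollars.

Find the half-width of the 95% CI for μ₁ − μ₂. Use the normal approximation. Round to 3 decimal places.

33.182

Standard errors of each mean: 197/√220 = 13.2817 and 129/√151 = 10.4979.
SE(x̄₁ − x̄₂) = √(13.2817² + 10.4979²) = 16.9295 for independent samples with unequal variances.
With z* = 1.960, the margin is 1.960 × 16.9295 = 33.1818.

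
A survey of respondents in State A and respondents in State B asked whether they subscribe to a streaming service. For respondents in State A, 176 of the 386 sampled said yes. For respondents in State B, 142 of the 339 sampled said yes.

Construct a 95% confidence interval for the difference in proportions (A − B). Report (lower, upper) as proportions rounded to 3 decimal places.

p̂₁ = 176/386 = 0.4560 and p̂₂ = 142/339 = 0.4189.
SE₁ = √(p̂₁(1−p̂₁)/n₁) = √(0.4560·0.5440/386) = 0.02535; SE₂ = √(0.4189·0.5811/339) = 0.02680.
Independent samples: SE of the difference = √(SE₁² + SE₂²) = √(0.0006426225 + 0.00071824) = 0.03689.
z* for 95% confidence is 1.960, so the margin of error is 1.960 × 0.03689 = 0.07230.
Point estimate p̂₁ − p̂₂ = 0.4560 − 0.4189 = 0.0371.
0.0371 ± 0.07230 → (-0.035, 0.109).

(-0.035, 0.109)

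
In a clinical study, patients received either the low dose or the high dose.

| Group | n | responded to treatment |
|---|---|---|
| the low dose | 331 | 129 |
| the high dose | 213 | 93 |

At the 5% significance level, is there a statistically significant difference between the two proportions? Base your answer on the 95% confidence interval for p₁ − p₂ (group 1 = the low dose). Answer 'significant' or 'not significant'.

not significant

Sample proportions: 129/331 = 0.3897, 93/213 = 0.4366.
Each SE is √(p̂(1−p̂)/n): √(0.3897·0.6103/331) = 0.02681 and √(0.4366·0.5634/213) = 0.03398.
SE(p̂₁ − p̂₂) = √(SE₁² + SE₂²) = √(0.0007187761 + 0.0011546404) = 0.04328, since the two samples are independent.
At 95% confidence z* = 1.960; margin = 1.960 × 0.04328 = 0.08483.
The difference is 0.3897 − 0.4366 = -0.0469, so the interval is -0.0469 ± 0.08483 = (-0.13173, 0.03793).
The interval (-0.13173, 0.03793) contains 0, so the difference is not significant.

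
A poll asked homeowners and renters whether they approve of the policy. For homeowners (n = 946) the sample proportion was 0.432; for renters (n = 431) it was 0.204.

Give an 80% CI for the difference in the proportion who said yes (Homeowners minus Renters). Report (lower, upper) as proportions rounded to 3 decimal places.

(0.196, 0.260)

Each SE is √(p̂(1−p̂)/n): √(0.4320·0.5680/946) = 0.01611 and √(0.2040·0.7960/431) = 0.01941.
SE(p̂₁ − p̂₂) = √(SE₁² + SE₂²) = √(0.0002595321 + 0.0003767481) = 0.02522, since the two samples are independent.
At 80% confidence z* = 1.282; margin = 1.282 × 0.02522 = 0.03233.
The difference is 0.4320 − 0.2040 = 0.2280, so the interval is 0.2280 ± 0.03233 = (0.196, 0.260).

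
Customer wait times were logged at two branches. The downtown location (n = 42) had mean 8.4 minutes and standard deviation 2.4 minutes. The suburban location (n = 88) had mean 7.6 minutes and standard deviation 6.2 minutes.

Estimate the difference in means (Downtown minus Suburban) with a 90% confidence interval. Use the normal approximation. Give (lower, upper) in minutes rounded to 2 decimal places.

(-0.45, 2.05)

SE₁ = s₁/√n₁ = 2.4/√42 = 0.3703; SE₂ = 6.2/√88 = 0.6609.
Independent samples, unequal variances: SE_diff = √(SE₁² + SE₂²) = √(0.13712209 + 0.43678881) = 0.7576.
z* = 1.645, so margin of error = 1.645 × 0.7576 = 1.2463.
Difference in means = 8.4 − 7.6 = 0.8000.
0.8000 ± 1.2463 → (-0.45, 2.05).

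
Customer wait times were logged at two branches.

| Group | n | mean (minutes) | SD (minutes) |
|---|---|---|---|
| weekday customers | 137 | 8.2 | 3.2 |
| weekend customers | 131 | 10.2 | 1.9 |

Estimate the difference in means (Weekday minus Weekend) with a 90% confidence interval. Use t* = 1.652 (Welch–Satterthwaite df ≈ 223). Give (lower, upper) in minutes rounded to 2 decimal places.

Standard errors of each mean: 3.2/√137 = 0.2734 and 1.9/√131 = 0.1660.
SE(x̄₁ − x̄₂) = √(0.2734² + 0.1660²) = 0.3198 for independent samples with unequal variances.
With t* = 1.652, the margin is 1.652 × 0.3198 = 0.5283.
x̄₁ − x̄₂ = 8.2 − 10.2 = -2.0000; the interval is -2.0000 ± 0.5283 = (-2.53, -1.47).

(-2.53, -1.47)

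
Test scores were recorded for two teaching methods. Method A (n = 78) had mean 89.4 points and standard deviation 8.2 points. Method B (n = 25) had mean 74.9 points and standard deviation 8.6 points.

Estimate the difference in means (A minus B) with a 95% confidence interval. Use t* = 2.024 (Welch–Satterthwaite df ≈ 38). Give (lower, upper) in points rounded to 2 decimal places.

SE₁ = s₁/√n₁ = 8.2/√78 = 0.9285; SE₂ = 8.6/√25 = 1.7200.
Independent samples, unequal variances: SE_diff = √(SE₁² + SE₂²) = √(0.86211225 + 2.9584) = 1.9546.
t* = 2.024, so margin of error = 2.024 × 1.9546 = 3.9561.
Difference in means = 89.4 − 74.9 = 14.5000.
14.5000 ± 3.9561 → (10.54, 18.46).

(10.54, 18.46)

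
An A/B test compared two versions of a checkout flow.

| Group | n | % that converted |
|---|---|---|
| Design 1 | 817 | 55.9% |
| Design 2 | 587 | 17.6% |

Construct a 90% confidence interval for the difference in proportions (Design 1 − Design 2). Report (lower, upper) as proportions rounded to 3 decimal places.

(0.344, 0.422)

SE₁ = √(p̂₁(1−p̂₁)/n₁) = √(0.5590·0.4410/817) = 0.01737; SE₂ = √(0.1760·0.8240/587) = 0.01572.
Independent samples: SE of the difference = √(SE₁² + SE₂²) = √(0.0003017169 + 0.0002471184) = 0.02343.
z* for 90% confidence is 1.645, so the margin of error is 1.645 × 0.02343 = 0.03854.
Point estimate p̂₁ − p̂₂ = 0.5590 − 0.1760 = 0.3830.
0.3830 ± 0.03854 → (0.344, 0.422).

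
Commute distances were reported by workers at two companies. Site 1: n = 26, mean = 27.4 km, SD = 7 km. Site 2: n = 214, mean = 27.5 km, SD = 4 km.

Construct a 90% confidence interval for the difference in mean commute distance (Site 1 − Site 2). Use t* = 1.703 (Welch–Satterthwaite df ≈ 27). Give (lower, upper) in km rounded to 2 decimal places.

Standard errors of each mean: 7/√26 = 1.3728 and 4/√214 = 0.2734.
SE(x̄₁ − x̄₂) = √(1.3728² + 0.2734²) = 1.3998 for independent samples with unequal variances.
With t* = 1.703, the margin is 1.703 × 1.3998 = 2.3839.
x̄₁ − x̄₂ = 27.4 − 27.5 = -0.1000; the interval is -0.1000 ± 2.3839 = (-2.48, 2.28).

(-2.48, 2.28)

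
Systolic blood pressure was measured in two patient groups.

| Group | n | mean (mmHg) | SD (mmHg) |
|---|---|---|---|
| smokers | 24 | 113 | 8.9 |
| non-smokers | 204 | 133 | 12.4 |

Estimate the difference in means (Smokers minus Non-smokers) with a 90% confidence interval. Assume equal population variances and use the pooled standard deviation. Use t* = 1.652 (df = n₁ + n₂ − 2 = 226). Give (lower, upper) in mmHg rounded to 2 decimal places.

(-24.31, -15.69)

s_p = √[((n₁−1)s₁² + (n₂−1)s₂²)/(n₁+n₂−2)] = √[(23·8.9² + 203·12.4²)/226] = 12.0902.
SE = 12.0902·√(1/24 + 1/204) = 2.6090.
With t* = 1.652, margin = 1.652 × 2.6090 = 4.3101.
x̄₁ − x̄₂ = 113 − 133 = -20.0000; interval -20.0000 ± 4.3101 = (-24.31, -15.69).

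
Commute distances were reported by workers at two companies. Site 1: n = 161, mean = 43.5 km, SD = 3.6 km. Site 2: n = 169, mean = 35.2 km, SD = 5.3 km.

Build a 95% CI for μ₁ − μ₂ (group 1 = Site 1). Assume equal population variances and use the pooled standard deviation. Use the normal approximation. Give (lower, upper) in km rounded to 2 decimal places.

Pooled variance s_p² = [160·3.6² + 168·5.3²] / (161+169−2) = 20.7095, so s_p = 4.5508.
SE_diff = s_p·√(1/n₁ + 1/n₂) = 4.5508·√(1/161 + 1/169) = 0.5012.
z* = 1.960; margin = 1.960 × 0.5012 = 0.9824.
Difference = 43.5 − 35.2 = 8.3000.
8.3000 ± 0.9824 → (7.32, 9.28).

(7.32, 9.28)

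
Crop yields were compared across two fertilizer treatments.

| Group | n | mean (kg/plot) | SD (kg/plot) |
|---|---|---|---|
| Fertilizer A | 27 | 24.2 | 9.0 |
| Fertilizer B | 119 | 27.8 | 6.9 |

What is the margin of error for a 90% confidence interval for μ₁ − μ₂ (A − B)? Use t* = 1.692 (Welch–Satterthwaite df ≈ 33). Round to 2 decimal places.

Per-group SEs: s₁/√n₁ = 9.0/√27 = 1.7321, s₂/√n₂ = 6.9/√119 = 0.6325.
Unpooled SE of the difference: √(3.00017041 + 0.40005625) = 1.8440.
Margin of error = t* · SE = 1.692 × 1.8440 = 3.1200.

3.12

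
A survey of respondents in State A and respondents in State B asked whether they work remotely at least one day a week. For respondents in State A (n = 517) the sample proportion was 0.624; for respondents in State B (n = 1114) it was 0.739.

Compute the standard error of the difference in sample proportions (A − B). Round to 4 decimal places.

0.0250

Each SE is √(p̂(1−p̂)/n): √(0.6240·0.3760/517) = 0.02130 and √(0.7390·0.2610/1114) = 0.01316.
SE(p̂₁ − p̂₂) = √(SE₁² + SE₂²) = √(0.00045369 + 0.0001731856) = 0.02504, since the two samples are independent.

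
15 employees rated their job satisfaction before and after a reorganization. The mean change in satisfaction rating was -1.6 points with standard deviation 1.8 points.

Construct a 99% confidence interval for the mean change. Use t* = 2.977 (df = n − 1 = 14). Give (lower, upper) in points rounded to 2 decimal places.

This is a matched-pairs design, so SE = s_d/√n = 1.8/√15 = 0.4648.
Margin = 2.977 × 0.4648 = 1.3837; the interval is -1.6 ± 1.3837 = (-2.98, -0.22).

(-2.98, -0.22)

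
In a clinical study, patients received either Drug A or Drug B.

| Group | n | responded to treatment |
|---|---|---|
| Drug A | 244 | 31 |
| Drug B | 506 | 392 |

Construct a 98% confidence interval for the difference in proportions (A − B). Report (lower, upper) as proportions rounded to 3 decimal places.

(-0.713, -0.582)

p̂₁ = 31/244 = 0.1270 and p̂₂ = 392/506 = 0.7747.
SE₁ = √(p̂₁(1−p̂₁)/n₁) = √(0.1270·0.8730/244) = 0.02132; SE₂ = √(0.7747·0.2253/506) = 0.01857.
Independent samples: SE of the difference = √(SE₁² + SE₂²) = √(0.0004545424 + 0.0003448449) = 0.02827.
z* for 98% confidence is 2.326, so the margin of error is 2.326 × 0.02827 = 0.06576.
Point estimate p̂₁ − p̂₂ = 0.1270 − 0.7747 = -0.6477.
-0.6477 ± 0.06576 → (-0.713, -0.582).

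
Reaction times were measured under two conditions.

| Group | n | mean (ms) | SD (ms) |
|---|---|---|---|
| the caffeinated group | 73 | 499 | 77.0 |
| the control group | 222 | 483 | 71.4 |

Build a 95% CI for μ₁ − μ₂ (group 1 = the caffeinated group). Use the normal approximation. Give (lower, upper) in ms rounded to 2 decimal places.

Per-group SEs: s₁/√n₁ = 77.0/√73 = 9.0122, s₂/√n₂ = 71.4/√222 = 4.7921.
Unpooled SE of the difference: √(81.21974884 + 22.96422241) = 10.2071.
Margin of error = z* · SE = 1.960 × 10.2071 = 20.0059.
x̄₁ − x̄₂ = 499 − 483 = 16.0000.
CI: 16.0000 ± 20.0059 = (-4.01, 36.01).

(-4.01, 36.01)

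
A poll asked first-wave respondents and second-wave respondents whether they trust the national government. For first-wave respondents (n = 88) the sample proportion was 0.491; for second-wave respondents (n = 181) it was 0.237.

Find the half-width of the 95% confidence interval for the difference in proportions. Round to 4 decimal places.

0.1214

The two standard errors are √(0.4910×0.5090/88) = 0.05329 and √(0.2370×0.7630/181) = 0.03161.
Because the samples are independent, SE_diff = √(0.05329² + 0.03161²) = 0.06196.
Using z* = 1.960 for 95%, ME = 1.960 × 0.06196 = 0.12144.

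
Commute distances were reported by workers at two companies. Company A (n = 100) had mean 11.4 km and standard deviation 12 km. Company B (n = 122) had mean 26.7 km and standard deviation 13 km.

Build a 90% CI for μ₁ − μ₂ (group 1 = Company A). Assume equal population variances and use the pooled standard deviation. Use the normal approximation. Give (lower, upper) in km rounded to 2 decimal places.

s_p = √[((n₁−1)s₁² + (n₂−1)s₂²)/(n₁+n₂−2)] = √[(99·12² + 121·13²)/220] = 12.5599.
SE = 12.5599·√(1/100 + 1/122) = 1.6943.
With z* = 1.645, margin = 1.645 × 1.6943 = 2.7871.
x̄₁ − x̄₂ = 11.4 − 26.7 = -15.3000; interval -15.3000 ± 2.7871 = (-18.09, -12.51).

(-18.09, -12.51)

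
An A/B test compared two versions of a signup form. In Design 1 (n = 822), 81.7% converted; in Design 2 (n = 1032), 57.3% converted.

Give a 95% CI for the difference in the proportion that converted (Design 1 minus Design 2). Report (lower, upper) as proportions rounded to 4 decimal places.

The two standard errors are √(0.8170×0.1830/822) = 0.01349 and √(0.5730×0.4270/1032) = 0.01540.
Because the samples are independent, SE_diff = √(0.01349² + 0.01540²) = 0.02047.
Using z* = 1.960 for 95%, ME = 1.960 × 0.02047 = 0.04012.
p̂₁ − p̂₂ = 0.2440; interval 0.2440 ± 0.04012 gives (0.2039, 0.2841).

(0.2039, 0.2841)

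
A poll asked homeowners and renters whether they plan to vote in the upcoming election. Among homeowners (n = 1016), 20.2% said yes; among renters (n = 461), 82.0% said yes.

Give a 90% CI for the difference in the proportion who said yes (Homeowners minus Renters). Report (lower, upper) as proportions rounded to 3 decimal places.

The two standard errors are √(0.2020×0.7980/1016) = 0.01260 and √(0.8200×0.1800/461) = 0.01789.
Because the samples are independent, SE_diff = √(0.01260² + 0.01789²) = 0.02188.
Using z* = 1.645 for 90%, ME = 1.645 × 0.02188 = 0.03599.
p̂₁ − p̂₂ = -0.6180; interval -0.6180 ± 0.03599 gives (-0.654, -0.582).

(-0.654, -0.582)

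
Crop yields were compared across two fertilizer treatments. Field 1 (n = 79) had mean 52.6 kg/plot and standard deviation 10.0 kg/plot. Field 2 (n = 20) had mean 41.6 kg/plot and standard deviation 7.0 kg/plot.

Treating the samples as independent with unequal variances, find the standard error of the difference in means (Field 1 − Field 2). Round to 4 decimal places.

1.9276

SE₁ = s₁/√n₁ = 10.0/√79 = 1.1251; SE₂ = 7.0/√20 = 1.5652.
Independent samples, unequal variances: SE_diff = √(SE₁² + SE₂²) = √(1.26585001 + 2.44985104) = 1.9276.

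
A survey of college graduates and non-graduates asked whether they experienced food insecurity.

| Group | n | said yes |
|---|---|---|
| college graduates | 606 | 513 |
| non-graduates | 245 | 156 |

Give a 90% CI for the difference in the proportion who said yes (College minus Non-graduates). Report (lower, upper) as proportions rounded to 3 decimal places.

(0.154, 0.266)

Sample proportions: 513/606 = 0.8465, 156/245 = 0.6367.
Each SE is √(p̂(1−p̂)/n): √(0.8465·0.1535/606) = 0.01464 and √(0.6367·0.3633/245) = 0.03073.
SE(p̂₁ − p̂₂) = √(SE₁² + SE₂²) = √(0.0002143296 + 0.0009443329) = 0.03404, since the two samples are independent.
At 90% confidence z* = 1.645; margin = 1.645 × 0.03404 = 0.05600.
The difference is 0.8465 − 0.6367 = 0.2098, so the interval is 0.2098 ± 0.05600 = (0.154, 0.266).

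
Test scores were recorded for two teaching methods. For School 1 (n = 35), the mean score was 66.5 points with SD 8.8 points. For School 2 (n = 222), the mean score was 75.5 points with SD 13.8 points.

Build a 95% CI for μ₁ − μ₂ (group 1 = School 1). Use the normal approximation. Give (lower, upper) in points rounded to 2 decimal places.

(-12.43, -5.57)

Per-group SEs: s₁/√n₁ = 8.8/√35 = 1.4875, s₂/√n₂ = 13.8/√222 = 0.9262.
Unpooled SE of the difference: √(2.21265625 + 0.85784644) = 1.7523.
Margin of error = z* · SE = 1.960 × 1.7523 = 3.4345.
x̄₁ − x̄₂ = 66.5 − 75.5 = -9.0000.
CI: -9.0000 ± 3.4345 = (-12.43, -5.57).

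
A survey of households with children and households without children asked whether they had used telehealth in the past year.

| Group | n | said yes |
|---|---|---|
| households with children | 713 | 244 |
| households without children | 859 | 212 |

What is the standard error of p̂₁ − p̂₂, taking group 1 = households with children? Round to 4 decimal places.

p̂₁ = 244/713 = 0.3422 and p̂₂ = 212/859 = 0.2468.
SE₁ = √(p̂₁(1−p̂₁)/n₁) = √(0.3422·0.6578/713) = 0.01777; SE₂ = √(0.2468·0.7532/859) = 0.01471.
Independent samples: SE of the difference = √(SE₁² + SE₂²) = √(0.0003157729 + 0.0002163841) = 0.02307.

0.0231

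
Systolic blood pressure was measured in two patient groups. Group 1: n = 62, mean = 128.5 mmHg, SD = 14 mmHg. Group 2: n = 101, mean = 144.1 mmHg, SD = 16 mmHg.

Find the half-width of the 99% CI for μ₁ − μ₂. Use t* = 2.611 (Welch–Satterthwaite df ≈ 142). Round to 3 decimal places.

Standard errors of each mean: 14/√62 = 1.7780 and 16/√101 = 1.5921.
SE(x̄₁ − x̄₂) = √(1.7780² + 1.5921²) = 2.3866 for independent samples with unequal variances.
With t* = 2.611, the margin is 2.611 × 2.3866 = 6.2314.

6.231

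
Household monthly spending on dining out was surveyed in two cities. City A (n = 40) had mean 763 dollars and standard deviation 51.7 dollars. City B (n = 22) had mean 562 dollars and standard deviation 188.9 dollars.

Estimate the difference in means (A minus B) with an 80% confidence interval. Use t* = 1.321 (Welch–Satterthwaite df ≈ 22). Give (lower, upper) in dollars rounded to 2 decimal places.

Per-group SEs: s₁/√n₁ = 51.7/√40 = 8.1745, s₂/√n₂ = 188.9/√22 = 40.2736.
Unpooled SE of the difference: √(66.82245025 + 1621.96285696) = 41.0948.
Margin of error = t* · SE = 1.321 × 41.0948 = 54.2862.
x̄₁ − x̄₂ = 763 − 562 = 201.0000.
CI: 201.0000 ± 54.2862 = (146.71, 255.29).

(146.71, 255.29)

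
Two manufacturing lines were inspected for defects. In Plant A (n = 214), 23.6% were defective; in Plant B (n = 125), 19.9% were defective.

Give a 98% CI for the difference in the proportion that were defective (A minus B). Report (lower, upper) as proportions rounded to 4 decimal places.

Each SE is √(p̂(1−p̂)/n): √(0.2360·0.7640/214) = 0.02903 and √(0.1990·0.8010/125) = 0.03571.
SE(p̂₁ − p̂₂) = √(SE₁² + SE₂²) = √(0.0008427409 + 0.0012752041) = 0.04602, since the two samples are independent.
At 98% confidence z* = 2.326; margin = 2.326 × 0.04602 = 0.10704.
The difference is 0.2360 − 0.1990 = 0.0370, so the interval is 0.0370 ± 0.10704 = (-0.0700, 0.1440).

(-0.0700, 0.1440)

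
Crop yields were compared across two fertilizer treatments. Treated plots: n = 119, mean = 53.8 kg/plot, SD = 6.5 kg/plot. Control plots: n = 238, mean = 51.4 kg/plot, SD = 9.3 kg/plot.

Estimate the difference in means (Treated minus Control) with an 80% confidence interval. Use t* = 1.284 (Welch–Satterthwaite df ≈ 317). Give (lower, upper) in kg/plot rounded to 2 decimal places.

SE₁ = s₁/√n₁ = 6.5/√119 = 0.5959; SE₂ = 9.3/√238 = 0.6028.
Independent samples, unequal variances: SE_diff = √(SE₁² + SE₂²) = √(0.35509681 + 0.36336784) = 0.8476.
t* = 1.284, so margin of error = 1.284 × 0.8476 = 1.0883.
Difference in means = 53.8 − 51.4 = 2.4000.
2.4000 ± 1.0883 → (1.31, 3.49).

(1.31, 3.49)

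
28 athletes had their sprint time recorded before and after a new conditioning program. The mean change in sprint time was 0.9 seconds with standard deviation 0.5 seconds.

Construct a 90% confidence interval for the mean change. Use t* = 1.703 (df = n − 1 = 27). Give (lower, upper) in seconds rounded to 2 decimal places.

This is a matched-pairs design, so SE = s_d/√n = 0.5/√28 = 0.0945.
Margin = 1.703 × 0.0945 = 0.1609; the interval is 0.9 ± 0.1609 = (0.74, 1.06).

(0.74, 1.06)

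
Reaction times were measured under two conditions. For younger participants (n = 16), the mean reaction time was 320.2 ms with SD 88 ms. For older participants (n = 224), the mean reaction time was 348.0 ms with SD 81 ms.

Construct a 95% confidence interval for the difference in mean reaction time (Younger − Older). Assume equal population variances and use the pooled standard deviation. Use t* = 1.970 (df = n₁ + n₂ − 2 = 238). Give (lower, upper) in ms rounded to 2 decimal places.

s_p = √[((n₁−1)s₁² + (n₂−1)s₂²)/(n₁+n₂−2)] = √[(15·88² + 223·81²)/238] = 81.4589.
SE = 81.4589·√(1/16 + 1/224) = 21.0795.
With t* = 1.970, margin = 1.970 × 21.0795 = 41.5266.
x̄₁ − x̄₂ = 320.2 − 348.0 = -27.8000; interval -27.8000 ± 41.5266 = (-69.33, 13.73).

(-69.33, 13.73)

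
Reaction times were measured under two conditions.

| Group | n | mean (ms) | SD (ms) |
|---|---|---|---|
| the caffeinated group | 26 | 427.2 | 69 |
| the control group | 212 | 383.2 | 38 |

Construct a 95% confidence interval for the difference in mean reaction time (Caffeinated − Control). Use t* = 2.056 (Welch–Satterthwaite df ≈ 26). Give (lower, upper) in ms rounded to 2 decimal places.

Per-group SEs: s₁/√n₁ = 69/√26 = 13.5320, s₂/√n₂ = 38/√212 = 2.6099.
Unpooled SE of the difference: √(183.115024 + 6.81157801) = 13.7814.
Margin of error = t* · SE = 2.056 × 13.7814 = 28.3346.
x̄₁ − x̄₂ = 427.2 − 383.2 = 44.0000.
CI: 44.0000 ± 28.3346 = (15.67, 72.33).

(15.67, 72.33)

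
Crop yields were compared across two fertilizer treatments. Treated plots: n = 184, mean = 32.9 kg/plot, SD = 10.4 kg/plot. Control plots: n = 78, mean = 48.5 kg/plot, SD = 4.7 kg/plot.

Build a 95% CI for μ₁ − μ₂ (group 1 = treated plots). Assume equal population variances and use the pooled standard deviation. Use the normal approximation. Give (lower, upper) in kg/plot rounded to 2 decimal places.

(-18.01, -13.19)

s_p = √[((n₁−1)s₁² + (n₂−1)s₂²)/(n₁+n₂−2)] = √[(183·10.4² + 77·4.7²)/260] = 9.0923.
SE = 9.0923·√(1/184 + 1/78) = 1.2285.
With z* = 1.960, margin = 1.960 × 1.2285 = 2.4079.
x̄₁ − x̄₂ = 32.9 − 48.5 = -15.6000; interval -15.6000 ± 2.4079 = (-18.01, -13.19).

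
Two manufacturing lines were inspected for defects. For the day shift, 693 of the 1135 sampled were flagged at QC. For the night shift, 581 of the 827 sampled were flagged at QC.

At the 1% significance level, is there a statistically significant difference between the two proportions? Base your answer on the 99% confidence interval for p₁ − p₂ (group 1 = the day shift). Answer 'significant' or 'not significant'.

significant

First, p̂₁ = 693/1135 = 0.6106; p̂₂ = 581/827 = 0.7025.
The two standard errors are √(0.6106×0.3894/1135) = 0.01447 and √(0.7025×0.2975/827) = 0.01590.
Because the samples are independent, SE_diff = √(0.01447² + 0.01590²) = 0.02150.
Using z* = 2.576 for 99%, ME = 2.576 × 0.02150 = 0.05538.
p̂₁ − p̂₂ = -0.0919; interval -0.0919 ± 0.05538 gives (-0.14728, -0.03652).
The interval (-0.14728, -0.03652) does not contain 0, so the difference is significant.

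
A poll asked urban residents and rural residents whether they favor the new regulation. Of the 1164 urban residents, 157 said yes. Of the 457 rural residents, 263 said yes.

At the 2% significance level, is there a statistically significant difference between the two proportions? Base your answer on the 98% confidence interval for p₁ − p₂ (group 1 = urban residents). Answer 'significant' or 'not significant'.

p̂₁ = 157/1164 = 0.1349 and p̂₂ = 263/457 = 0.5755.
SE₁ = √(p̂₁(1−p̂₁)/n₁) = √(0.1349·0.8651/1164) = 0.01001; SE₂ = √(0.5755·0.4245/457) = 0.02312.
Independent samples: SE of the difference = √(SE₁² + SE₂²) = √(0.0001002001 + 0.0005345344) = 0.02519.
z* for 98% confidence is 2.326, so the margin of error is 2.326 × 0.02519 = 0.05859.
Point estimate p̂₁ − p̂₂ = 0.1349 − 0.5755 = -0.4406.
-0.4406 ± 0.05859 → (-0.49919, -0.38201).
The interval (-0.49919, -0.38201) does not contain 0, so the difference is significant.

significant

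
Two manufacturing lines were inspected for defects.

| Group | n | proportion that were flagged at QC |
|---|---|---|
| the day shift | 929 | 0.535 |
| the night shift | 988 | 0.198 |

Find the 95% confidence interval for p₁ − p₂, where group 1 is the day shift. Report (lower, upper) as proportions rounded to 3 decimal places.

(0.296, 0.378)

Each SE is √(p̂(1−p̂)/n): √(0.5350·0.4650/929) = 0.01636 and √(0.1980·0.8020/988) = 0.01268.
SE(p̂₁ − p̂₂) = √(SE₁² + SE₂²) = √(0.0002676496 + 0.0001607824) = 0.02070, since the two samples are independent.
At 95% confidence z* = 1.960; margin = 1.960 × 0.02070 = 0.04057.
The difference is 0.5350 − 0.1980 = 0.3370, so the interval is 0.3370 ± 0.04057 = (0.296, 0.378).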